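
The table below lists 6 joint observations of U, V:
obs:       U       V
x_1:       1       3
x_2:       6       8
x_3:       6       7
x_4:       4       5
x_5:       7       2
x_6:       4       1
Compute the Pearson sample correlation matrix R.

Step 1 — column means:
  mean(U) = (1 + 6 + 6 + 4 + 7 + 4) / 6 = 28/6 = 4.6667
  mean(V) = (3 + 8 + 7 + 5 + 2 + 1) / 6 = 26/6 = 4.3333

Step 2 — sample variances and covariances s[i,j] = (1/(n-1)) · Σ_k (x_{k,i} - mean_i) · (x_{k,j} - mean_j), with n-1 = 5:
  s[U,U] = ((-3.6667)·(-3.6667) + (1.3333)·(1.3333) + (1.3333)·(1.3333) + (-0.6667)·(-0.6667) + (2.3333)·(2.3333) + (-0.6667)·(-0.6667)) / 5 = 23.3333/5 = 4.6667
  s[U,V] = ((-3.6667)·(-1.3333) + (1.3333)·(3.6667) + (1.3333)·(2.6667) + (-0.6667)·(0.6667) + (2.3333)·(-2.3333) + (-0.6667)·(-3.3333)) / 5 = 9.6667/5 = 1.9333
  s[V,V] = ((-1.3333)·(-1.3333) + (3.6667)·(3.6667) + (2.6667)·(2.6667) + (0.6667)·(0.6667) + (-2.3333)·(-2.3333) + (-3.3333)·(-3.3333)) / 5 = 39.3333/5 = 7.8667
  Sample standard deviations s_i = √(s[i,i]):
  s(U) = √(4.6667) = 2.1602
  s(V) = √(7.8667) = 2.8048

Step 3 — r_{ij} = s_{ij} / (s_i · s_j):
  r[U,U] = 1 (diagonal).
  r[U,V] = 1.9333 / (2.1602 · 2.8048) = 1.9333 / 6.059 = 0.3191
  r[V,V] = 1 (diagonal).

R is symmetric with unit diagonal. Assembling:

R = [[1, 0.3191],
 [0.3191, 1]]


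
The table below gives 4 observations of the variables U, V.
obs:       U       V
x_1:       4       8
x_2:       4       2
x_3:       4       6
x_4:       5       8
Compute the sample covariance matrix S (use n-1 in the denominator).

Step 1 — column means:
  mean(U) = (4 + 4 + 4 + 5) / 4 = 17/4 = 4.25
  mean(V) = (8 + 2 + 6 + 8) / 4 = 24/4 = 6

Step 2 — sample covariance S[i,j] = (1/(n-1)) · Σ_k (x_{k,i} - mean_i) · (x_{k,j} - mean_j), with n-1 = 3.
  S[U,U] = ((-0.25)·(-0.25) + (-0.25)·(-0.25) + (-0.25)·(-0.25) + (0.75)·(0.75)) / 3 = 0.75/3 = 0.25
  S[U,V] = ((-0.25)·(2) + (-0.25)·(-4) + (-0.25)·(0) + (0.75)·(2)) / 3 = 2/3 = 0.6667
  S[V,V] = ((2)·(2) + (-4)·(-4) + (0)·(0) + (2)·(2)) / 3 = 24/3 = 8

S is symmetric (S[j,i] = S[i,j]). Assembling:

S = [[0.25, 0.6667],
 [0.6667, 8]]


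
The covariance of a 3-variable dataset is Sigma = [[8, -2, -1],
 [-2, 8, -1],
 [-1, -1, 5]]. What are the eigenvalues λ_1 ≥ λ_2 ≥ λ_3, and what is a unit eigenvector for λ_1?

Step 1 — characteristic polynomial p(λ) = det(λI - Sigma) = λ³ - tr·λ² + c_1·λ - det, where tr = trace, c_1 = sum of the principal 2×2 minors, det = det(Sigma):
  tr = 8 + 8 + 5 = 21,
  c_1 = (8·8 - (-2)²) + (8·5 - (-1)²) + (8·5 - (-1)²) = 60 + 39 + 39 = 138,
  det = 8·(8·5 - (-1)²) - (-2)·((-2)·5 - (-1)·(-1)) + (-1)·((-2)·(-1) - 8·(-1)) = 8·(39) - (-2)·(-11) + (-1)·(10) = 280.
  So p(λ) = λ³ - 21λ² + 138λ - 280.
Step 2 — look for an integer root (rational root theorem: any rational root is an integer divisor of 280). Testing λ = 4:
  p(4) = 64 - 336 + 552 - 280 = 0  ✓
  Dividing out (λ - 4): p(λ) = (λ - 4)(λ² - 17λ + 70).
Step 3 — remaining eigenvalues from the quadratic λ² - 17λ + 70 = 0:
  Δ = 17² - 4·70 = 289 - 280 = 9,  λ = (17 ± √9)/2 = (17 ± 3)/2 = 10 or 7.
  Sorted: λ_1 = 10,  λ_2 = 7,  λ_3 = 4  (check: sum = 21 = tr ✓).

Step 4 — unit eigenvector for λ_1 = 10: v spans the null space of (Sigma - λ_1 I), whose rows are
  r_1 = (-2, -2, -1),  r_2 = (-2, -2, -1),  r_3 = (-1, -1, -5).
  v is orthogonal to every row, so take v ∝ r_1 × r_3 = ((-2)·(-5) - (-1)·(-1), (-1)·(-1) - (-2)·(-5), (-2)·(-1) - (-2)·(-1)) = (9, -9, 0).
  Rescale (divide by 9): u = (1, -1, 0).
  ||u|| = √((1)² + (-1)² + (0)²) = √(2) ≈ 1.4142,  v_1 = u/||u|| ≈ (0.7071, -0.7071, 0) (||v_1|| = 1).

λ_1 = 10,  λ_2 = 7,  λ_3 = 4;  v_1 ≈ (0.7071, -0.7071, 0)


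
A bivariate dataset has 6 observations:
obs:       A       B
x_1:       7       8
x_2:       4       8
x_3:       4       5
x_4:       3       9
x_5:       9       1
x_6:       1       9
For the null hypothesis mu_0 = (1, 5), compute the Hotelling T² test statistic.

Step 1 — sample mean vector:
  mean(A) = (7 + 4 + 4 + 3 + 9 + 1) / 6 = 28/6 = 4.6667
  mean(B) = (8 + 8 + 5 + 9 + 1 + 9) / 6 = 40/6 = 6.6667
  x̄ = (4.6667, 6.6667),  deviation x̄ - mu_0 = (4.6667, 6.6667) - (1, 5) = (3.6667, 1.6667).

Step 2 — sample covariance matrix, S[i,j] = (1/(n-1)) · Σ_k (x_{k,i} - mean_i) · (x_{k,j} - mean_j), divisor n-1 = 5:
  S[A,A] = ((2.3333)·(2.3333) + (-0.6667)·(-0.6667) + (-0.6667)·(-0.6667) + (-1.6667)·(-1.6667) + (4.3333)·(4.3333) + (-3.6667)·(-3.6667)) / 5 = 41.3333/5 = 8.2667
  S[A,B] = ((2.3333)·(1.3333) + (-0.6667)·(1.3333) + (-0.6667)·(-1.6667) + (-1.6667)·(2.3333) + (4.3333)·(-5.6667) + (-3.6667)·(2.3333)) / 5 = -33.6667/5 = -6.7333
  S[B,B] = ((1.3333)·(1.3333) + (1.3333)·(1.3333) + (-1.6667)·(-1.6667) + (2.3333)·(2.3333) + (-5.6667)·(-5.6667) + (2.3333)·(2.3333)) / 5 = 49.3333/5 = 9.8667
  S = [[8.2667, -6.7333],
 [-6.7333, 9.8667]].

Step 3 — invert S. det(S) = 8.2667·9.8667 - (-6.7333)² = 36.2267.
  S^{-1} = (1/det) · [[d, -b], [-b, a]] = [[0.2724, 0.1859],
 [0.1859, 0.2282]].

Step 4 — quadratic form (x̄ - mu_0)^T · S^{-1} · (x̄ - mu_0):
  S^{-1} · (x̄ - mu_0) = (1.3084, 1.0618),
  (x̄ - mu_0)^T · [...] = (3.6667)·(1.3084) + (1.6667)·(1.0618) = 6.5673.

Step 5 — scale by n: T² = 6 · 6.5673 = 39.4038.

T² ≈ 39.4038


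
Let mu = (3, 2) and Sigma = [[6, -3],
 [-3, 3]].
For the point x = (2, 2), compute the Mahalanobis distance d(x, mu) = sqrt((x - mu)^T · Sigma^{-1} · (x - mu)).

Step 1 — centre the observation: (x - mu) = (-1, 0).

Step 2 — invert Sigma. det(Sigma) = 6·3 - (-3)² = 9.
  Sigma^{-1} = (1/det) · [[d, -b], [-b, a]] = [[0.3333, 0.3333],
 [0.3333, 0.6667]].

Step 3 — form the quadratic (x - mu)^T · Sigma^{-1} · (x - mu):
  Sigma^{-1} · (x - mu) = (-0.3333, -0.3333).
  (x - mu)^T · [Sigma^{-1} · (x - mu)] = (-1)·(-0.3333) + (0)·(-0.3333) = 0.3333.

Step 4 — take square root: d = √(0.3333) ≈ 0.5774.

d(x, mu) = √(0.3333) ≈ 0.5774


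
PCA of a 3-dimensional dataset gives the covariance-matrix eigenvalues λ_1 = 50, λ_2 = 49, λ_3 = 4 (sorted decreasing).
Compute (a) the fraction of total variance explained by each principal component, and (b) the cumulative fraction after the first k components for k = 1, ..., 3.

Step 1 — total variance = trace(Sigma) = Σ λ_i = 50 + 49 + 4 = 103.

Step 2 — fraction explained by component i = λ_i / Σ λ:
  PC1: 50/103 = 0.4854
  PC2: 49/103 = 0.4757
  PC3: 4/103 = 0.0388

Step 3 — cumulative fraction after k components = (λ_1 + ... + λ_k) / Σ λ:
  k = 1: 50/103 = 0.4854
  k = 2: (50 + 49)/103 = 99/103 = 0.9612
  k = 3: (50 + 49 + 4)/103 = 103/103 = 1

Summary (fraction, with percent):

explained: PC1 0.4854 (48.54%), PC2 0.4757 (47.57%), PC3 0.0388 (3.88%);  cumulative: 0.4854, 0.9612, 1


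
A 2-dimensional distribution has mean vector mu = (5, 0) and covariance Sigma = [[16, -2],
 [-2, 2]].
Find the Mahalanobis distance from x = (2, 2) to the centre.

Step 1 — centre the observation: (x - mu) = (-3, 2).

Step 2 — invert Sigma. det(Sigma) = 16·2 - (-2)² = 28.
  Sigma^{-1} = (1/det) · [[d, -b], [-b, a]] = [[0.0714, 0.0714],
 [0.0714, 0.5714]].

Step 3 — form the quadratic (x - mu)^T · Sigma^{-1} · (x - mu):
  Sigma^{-1} · (x - mu) = (-0.0714, 0.9286).
  (x - mu)^T · [Sigma^{-1} · (x - mu)] = (-3)·(-0.0714) + (2)·(0.9286) = 2.0714.

Step 4 — take square root: d = √(2.0714) ≈ 1.4392.

d(x, mu) = √(2.0714) ≈ 1.4392


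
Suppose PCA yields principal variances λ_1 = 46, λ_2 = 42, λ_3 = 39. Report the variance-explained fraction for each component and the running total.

Step 1 — total variance = trace(Sigma) = Σ λ_i = 46 + 42 + 39 = 127.

Step 2 — fraction explained by component i = λ_i / Σ λ:
  PC1: 46/127 = 0.3622
  PC2: 42/127 = 0.3307
  PC3: 39/127 = 0.3071

Step 3 — cumulative fraction after k components = (λ_1 + ... + λ_k) / Σ λ:
  k = 1: 46/127 = 0.3622
  k = 2: (46 + 42)/127 = 88/127 = 0.6929
  k = 3: (46 + 42 + 39)/127 = 127/127 = 1

Summary (fraction, with percent):

explained: PC1 0.3622 (36.22%), PC2 0.3307 (33.07%), PC3 0.3071 (30.71%);  cumulative: 0.3622, 0.6929, 1


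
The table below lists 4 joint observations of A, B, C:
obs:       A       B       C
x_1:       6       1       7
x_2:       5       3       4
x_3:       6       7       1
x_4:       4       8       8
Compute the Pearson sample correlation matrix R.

Step 1 — column means:
  mean(A) = (6 + 5 + 6 + 4) / 4 = 21/4 = 5.25
  mean(B) = (1 + 3 + 7 + 8) / 4 = 19/4 = 4.75
  mean(C) = (7 + 4 + 1 + 8) / 4 = 20/4 = 5

Step 2 — sample variances and covariances s[i,j] = (1/(n-1)) · Σ_k (x_{k,i} - mean_i) · (x_{k,j} - mean_j), with n-1 = 3:
  s[A,A] = ((0.75)·(0.75) + (-0.25)·(-0.25) + (0.75)·(0.75) + (-1.25)·(-1.25)) / 3 = 2.75/3 = 0.9167
  s[A,B] = ((0.75)·(-3.75) + (-0.25)·(-1.75) + (0.75)·(2.25) + (-1.25)·(3.25)) / 3 = -4.75/3 = -1.5833
  s[A,C] = ((0.75)·(2) + (-0.25)·(-1) + (0.75)·(-4) + (-1.25)·(3)) / 3 = -5/3 = -1.6667
  s[B,B] = ((-3.75)·(-3.75) + (-1.75)·(-1.75) + (2.25)·(2.25) + (3.25)·(3.25)) / 3 = 32.75/3 = 10.9167
  s[B,C] = ((-3.75)·(2) + (-1.75)·(-1) + (2.25)·(-4) + (3.25)·(3)) / 3 = -5/3 = -1.6667
  s[C,C] = ((2)·(2) + (-1)·(-1) + (-4)·(-4) + (3)·(3)) / 3 = 30/3 = 10
  Sample standard deviations s_i = √(s[i,i]):
  s(A) = √(0.9167) = 0.9574
  s(B) = √(10.9167) = 3.304
  s(C) = √(10) = 3.1623

Step 3 — r_{ij} = s_{ij} / (s_i · s_j):
  r[A,A] = 1 (diagonal).
  r[A,B] = -1.5833 / (0.9574 · 3.304) = -1.5833 / 3.1634 = -0.5005
  r[A,C] = -1.6667 / (0.9574 · 3.1623) = -1.6667 / 3.0277 = -0.5505
  r[B,B] = 1 (diagonal).
  r[B,C] = -1.6667 / (3.304 · 3.1623) = -1.6667 / 10.4483 = -0.1595
  r[C,C] = 1 (diagonal).

R is symmetric with unit diagonal. Assembling:

R = [[1, -0.5005, -0.5505],
 [-0.5005, 1, -0.1595],
 [-0.5505, -0.1595, 1]]


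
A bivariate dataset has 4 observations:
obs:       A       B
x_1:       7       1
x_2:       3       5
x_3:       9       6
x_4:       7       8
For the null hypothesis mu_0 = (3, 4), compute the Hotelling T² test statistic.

Step 1 — sample mean vector:
  mean(A) = (7 + 3 + 9 + 7) / 4 = 26/4 = 6.5
  mean(B) = (1 + 5 + 6 + 8) / 4 = 20/4 = 5
  x̄ = (6.5, 5),  deviation x̄ - mu_0 = (6.5, 5) - (3, 4) = (3.5, 1).

Step 2 — sample covariance matrix, S[i,j] = (1/(n-1)) · Σ_k (x_{k,i} - mean_i) · (x_{k,j} - mean_j), divisor n-1 = 3:
  S[A,A] = ((0.5)·(0.5) + (-3.5)·(-3.5) + (2.5)·(2.5) + (0.5)·(0.5)) / 3 = 19/3 = 6.3333
  S[A,B] = ((0.5)·(-4) + (-3.5)·(0) + (2.5)·(1) + (0.5)·(3)) / 3 = 2/3 = 0.6667
  S[B,B] = ((-4)·(-4) + (0)·(0) + (1)·(1) + (3)·(3)) / 3 = 26/3 = 8.6667
  S = [[6.3333, 0.6667],
 [0.6667, 8.6667]].

Step 3 — invert S. det(S) = 6.3333·8.6667 - (0.6667)² = 54.4444.
  S^{-1} = (1/det) · [[d, -b], [-b, a]] = [[0.1592, -0.0122],
 [-0.0122, 0.1163]].

Step 4 — quadratic form (x̄ - mu_0)^T · S^{-1} · (x̄ - mu_0):
  S^{-1} · (x̄ - mu_0) = (0.5449, 0.0735),
  (x̄ - mu_0)^T · [...] = (3.5)·(0.5449) + (1)·(0.0735) = 1.9806.

Step 5 — scale by n: T² = 4 · 1.9806 = 7.9224.

T² ≈ 7.9224


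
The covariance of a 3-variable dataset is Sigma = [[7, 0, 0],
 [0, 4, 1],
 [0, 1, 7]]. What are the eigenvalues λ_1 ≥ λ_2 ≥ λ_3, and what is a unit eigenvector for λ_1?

Step 1 — characteristic polynomial p(λ) = det(λI - Sigma) = λ³ - tr·λ² + c_1·λ - det, where tr = trace, c_1 = sum of the principal 2×2 minors, det = det(Sigma):
  tr = 7 + 4 + 7 = 18,
  c_1 = (7·4 - (0)²) + (7·7 - (0)²) + (4·7 - (1)²) = 28 + 49 + 27 = 104,
  det = 7·(4·7 - (1)²) - (0)·((0)·7 - (1)·(0)) + (0)·((0)·(1) - 4·(0)) = 7·(27) - (0)·(0) + (0)·(0) = 189.
  So p(λ) = λ³ - 18λ² + 104λ - 189.
Step 2 — look for an integer root (rational root theorem: any rational root is an integer divisor of 189). Testing λ = 7:
  p(7) = 343 - 882 + 728 - 189 = 0  ✓
  Dividing out (λ - 7): p(λ) = (λ - 7)(λ² - 11λ + 27).
Step 3 — remaining eigenvalues from the quadratic λ² - 11λ + 27 = 0:
  Δ = 11² - 4·27 = 121 - 108 = 13,  λ = (11 ± √13)/2 = (11 ± 3.6056)/2 ≈ 7.3028 or 3.6972.
  Sorted: λ_1 = 7.3028,  λ_2 = 7,  λ_3 = 3.6972  (check: sum = 18 = tr ✓).

Step 4 — unit eigenvector for λ_1 ≈ 7.3028: v spans the null space of (Sigma - λ_1 I), whose rows are
  r_1 = (-0.3028, 0, 0),  r_2 = (0, -3.3028, 1),  r_3 = (0, 1, -0.3028).
  v is orthogonal to every row, so take v ∝ r_1 × r_2 = ((0)·(1) - (0)·(-3.3028), (0)·(0) - (-0.3028)·(1), (-0.3028)·(-3.3028) - (0)·(0)) ≈ (0, 0.3028, 1).
  Let u = (0, 0.3028, 1).
  ||u|| = √((0)² + (0.3028)² + (1)²) = √(1.0917) ≈ 1.0448,  v_1 = u/||u|| ≈ (0, 0.2898, 0.9571) (||v_1|| = 1).

λ_1 = 7.3028,  λ_2 = 7,  λ_3 = 3.6972;  v_1 ≈ (0, 0.2898, 0.9571)


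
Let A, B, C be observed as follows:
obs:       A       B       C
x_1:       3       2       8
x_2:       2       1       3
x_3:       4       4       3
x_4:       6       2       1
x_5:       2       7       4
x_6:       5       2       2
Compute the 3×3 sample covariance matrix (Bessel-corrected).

Step 1 — column means:
  mean(A) = (3 + 2 + 4 + 6 + 2 + 5) / 6 = 22/6 = 3.6667
  mean(B) = (2 + 1 + 4 + 2 + 7 + 2) / 6 = 18/6 = 3
  mean(C) = (8 + 3 + 3 + 1 + 4 + 2) / 6 = 21/6 = 3.5

Step 2 — sample covariance S[i,j] = (1/(n-1)) · Σ_k (x_{k,i} - mean_i) · (x_{k,j} - mean_j), with n-1 = 5.
  S[A,A] = ((-0.6667)·(-0.6667) + (-1.6667)·(-1.6667) + (0.3333)·(0.3333) + (2.3333)·(2.3333) + (-1.6667)·(-1.6667) + (1.3333)·(1.3333)) / 5 = 13.3333/5 = 2.6667
  S[A,B] = ((-0.6667)·(-1) + (-1.6667)·(-2) + (0.3333)·(1) + (2.3333)·(-1) + (-1.6667)·(4) + (1.3333)·(-1)) / 5 = -6/5 = -1.2
  S[A,C] = ((-0.6667)·(4.5) + (-1.6667)·(-0.5) + (0.3333)·(-0.5) + (2.3333)·(-2.5) + (-1.6667)·(0.5) + (1.3333)·(-1.5)) / 5 = -11/5 = -2.2
  S[B,B] = ((-1)·(-1) + (-2)·(-2) + (1)·(1) + (-1)·(-1) + (4)·(4) + (-1)·(-1)) / 5 = 24/5 = 4.8
  S[B,C] = ((-1)·(4.5) + (-2)·(-0.5) + (1)·(-0.5) + (-1)·(-2.5) + (4)·(0.5) + (-1)·(-1.5)) / 5 = 2/5 = 0.4
  S[C,C] = ((4.5)·(4.5) + (-0.5)·(-0.5) + (-0.5)·(-0.5) + (-2.5)·(-2.5) + (0.5)·(0.5) + (-1.5)·(-1.5)) / 5 = 29.5/5 = 5.9

S is symmetric (S[j,i] = S[i,j]). Assembling:

S = [[2.6667, -1.2, -2.2],
 [-1.2, 4.8, 0.4],
 [-2.2, 0.4, 5.9]]


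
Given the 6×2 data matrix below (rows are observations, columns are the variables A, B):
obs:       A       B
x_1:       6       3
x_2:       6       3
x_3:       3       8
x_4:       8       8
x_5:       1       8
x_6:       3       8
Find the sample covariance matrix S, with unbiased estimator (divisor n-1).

Step 1 — column means:
  mean(A) = (6 + 6 + 3 + 8 + 1 + 3) / 6 = 27/6 = 4.5
  mean(B) = (3 + 3 + 8 + 8 + 8 + 8) / 6 = 38/6 = 6.3333

Step 2 — sample covariance S[i,j] = (1/(n-1)) · Σ_k (x_{k,i} - mean_i) · (x_{k,j} - mean_j), with n-1 = 5.
  S[A,A] = ((1.5)·(1.5) + (1.5)·(1.5) + (-1.5)·(-1.5) + (3.5)·(3.5) + (-3.5)·(-3.5) + (-1.5)·(-1.5)) / 5 = 33.5/5 = 6.7
  S[A,B] = ((1.5)·(-3.3333) + (1.5)·(-3.3333) + (-1.5)·(1.6667) + (3.5)·(1.6667) + (-3.5)·(1.6667) + (-1.5)·(1.6667)) / 5 = -15/5 = -3
  S[B,B] = ((-3.3333)·(-3.3333) + (-3.3333)·(-3.3333) + (1.6667)·(1.6667) + (1.6667)·(1.6667) + (1.6667)·(1.6667) + (1.6667)·(1.6667)) / 5 = 33.3333/5 = 6.6667

S is symmetric (S[j,i] = S[i,j]). Assembling:

S = [[6.7, -3],
 [-3, 6.6667]]


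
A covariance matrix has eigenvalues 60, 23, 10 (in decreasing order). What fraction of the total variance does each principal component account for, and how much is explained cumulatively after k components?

Step 1 — total variance = trace(Sigma) = Σ λ_i = 60 + 23 + 10 = 93.

Step 2 — fraction explained by component i = λ_i / Σ λ:
  PC1: 60/93 = 0.6452
  PC2: 23/93 = 0.2473
  PC3: 10/93 = 0.1075

Step 3 — cumulative fraction after k components = (λ_1 + ... + λ_k) / Σ λ:
  k = 1: 60/93 = 0.6452
  k = 2: (60 + 23)/93 = 83/93 = 0.8925
  k = 3: (60 + 23 + 10)/93 = 93/93 = 1

Summary (fraction, with percent):

explained: PC1 0.6452 (64.52%), PC2 0.2473 (24.73%), PC3 0.1075 (10.75%);  cumulative: 0.6452, 0.8925, 1


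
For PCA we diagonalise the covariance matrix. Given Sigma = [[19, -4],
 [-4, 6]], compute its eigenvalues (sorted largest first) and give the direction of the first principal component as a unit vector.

Step 1 — characteristic polynomial of 2×2 Sigma:
  det(Sigma - λI) = λ² - trace · λ + det = 0.
  trace = 19 + 6 = 25, det = 19·6 - (-4)² = 98.
Step 2 — discriminant:
  Δ = trace² - 4·det = 625 - 392 = 233.
Step 3 — eigenvalues:
  λ = (trace ± √Δ)/2 = (25 ± 15.2643)/2,
  λ_1 = 20.1322,  λ_2 = 4.8678.

Step 4 — unit eigenvector for λ_1: solve (Sigma - λ_1 I)v = 0. First row:
  (19 - 20.1322)·v_x + (-4)·v_y = 0, i.e. (-1.1322)·v_x + (-4)·v_y = 0,
  so v ∝ (b, λ_1 - a) = (-4, 1.1322); multiply by -1 so the first entry is positive: u = (4, -1.1322).
  ||u|| = √((4)² + (-1.1322)²) = √(17.2818) ≈ 4.1571,
  v_1 = u/||u|| ≈ (0.9622, -0.2723) (||v_1|| = 1).

λ_1 = 20.1322,  λ_2 = 4.8678;  v_1 ≈ (0.9622, -0.2723)


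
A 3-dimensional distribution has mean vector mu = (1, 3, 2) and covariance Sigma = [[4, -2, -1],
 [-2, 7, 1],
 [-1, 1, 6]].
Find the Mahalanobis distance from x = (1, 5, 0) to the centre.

Step 1 — centre the observation: (x - mu) = (0, 2, -2).

Step 2 — invert Sigma (cofactor / det for 3×3, or solve directly):
  Sigma^{-1} = [[0.2993, 0.0803, 0.0365],
 [0.0803, 0.1679, -0.0146],
 [0.0365, -0.0146, 0.1752]].

Step 3 — form the quadratic (x - mu)^T · Sigma^{-1} · (x - mu):
  Sigma^{-1} · (x - mu) = (0.0876, 0.365, -0.3796).
  (x - mu)^T · [Sigma^{-1} · (x - mu)] = (0)·(0.0876) + (2)·(0.365) + (-2)·(-0.3796) = 1.4891.

Step 4 — take square root: d = √(1.4891) ≈ 1.2203.

d(x, mu) = √(1.4891) ≈ 1.2203


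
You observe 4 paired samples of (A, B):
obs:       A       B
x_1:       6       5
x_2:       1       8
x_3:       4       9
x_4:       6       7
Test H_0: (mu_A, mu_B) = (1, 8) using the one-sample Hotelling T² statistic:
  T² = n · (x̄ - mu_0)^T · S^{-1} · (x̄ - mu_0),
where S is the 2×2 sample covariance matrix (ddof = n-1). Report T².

Step 1 — sample mean vector:
  mean(A) = (6 + 1 + 4 + 6) / 4 = 17/4 = 4.25
  mean(B) = (5 + 8 + 9 + 7) / 4 = 29/4 = 7.25
  x̄ = (4.25, 7.25),  deviation x̄ - mu_0 = (4.25, 7.25) - (1, 8) = (3.25, -0.75).

Step 2 — sample covariance matrix, S[i,j] = (1/(n-1)) · Σ_k (x_{k,i} - mean_i) · (x_{k,j} - mean_j), divisor n-1 = 3:
  S[A,A] = ((1.75)·(1.75) + (-3.25)·(-3.25) + (-0.25)·(-0.25) + (1.75)·(1.75)) / 3 = 16.75/3 = 5.5833
  S[A,B] = ((1.75)·(-2.25) + (-3.25)·(0.75) + (-0.25)·(1.75) + (1.75)·(-0.25)) / 3 = -7.25/3 = -2.4167
  S[B,B] = ((-2.25)·(-2.25) + (0.75)·(0.75) + (1.75)·(1.75) + (-0.25)·(-0.25)) / 3 = 8.75/3 = 2.9167
  S = [[5.5833, -2.4167],
 [-2.4167, 2.9167]].

Step 3 — invert S. det(S) = 5.5833·2.9167 - (-2.4167)² = 10.4444.
  S^{-1} = (1/det) · [[d, -b], [-b, a]] = [[0.2793, 0.2314],
 [0.2314, 0.5346]].

Step 4 — quadratic form (x̄ - mu_0)^T · S^{-1} · (x̄ - mu_0):
  S^{-1} · (x̄ - mu_0) = (0.734, 0.3511),
  (x̄ - mu_0)^T · [...] = (3.25)·(0.734) + (-0.75)·(0.3511) = 2.1223.

Step 5 — scale by n: T² = 4 · 2.1223 = 8.4894.

T² ≈ 8.4894


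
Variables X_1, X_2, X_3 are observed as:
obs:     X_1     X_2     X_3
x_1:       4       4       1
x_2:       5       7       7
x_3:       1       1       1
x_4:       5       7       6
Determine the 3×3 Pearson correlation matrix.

Step 1 — column means:
  mean(X_1) = (4 + 5 + 1 + 5) / 4 = 15/4 = 3.75
  mean(X_2) = (4 + 7 + 1 + 7) / 4 = 19/4 = 4.75
  mean(X_3) = (1 + 7 + 1 + 6) / 4 = 15/4 = 3.75

Step 2 — sample variances and covariances s[i,j] = (1/(n-1)) · Σ_k (x_{k,i} - mean_i) · (x_{k,j} - mean_j), with n-1 = 3:
  s[X_1,X_1] = ((0.25)·(0.25) + (1.25)·(1.25) + (-2.75)·(-2.75) + (1.25)·(1.25)) / 3 = 10.75/3 = 3.5833
  s[X_1,X_2] = ((0.25)·(-0.75) + (1.25)·(2.25) + (-2.75)·(-3.75) + (1.25)·(2.25)) / 3 = 15.75/3 = 5.25
  s[X_1,X_3] = ((0.25)·(-2.75) + (1.25)·(3.25) + (-2.75)·(-2.75) + (1.25)·(2.25)) / 3 = 13.75/3 = 4.5833
  s[X_2,X_2] = ((-0.75)·(-0.75) + (2.25)·(2.25) + (-3.75)·(-3.75) + (2.25)·(2.25)) / 3 = 24.75/3 = 8.25
  s[X_2,X_3] = ((-0.75)·(-2.75) + (2.25)·(3.25) + (-3.75)·(-2.75) + (2.25)·(2.25)) / 3 = 24.75/3 = 8.25
  s[X_3,X_3] = ((-2.75)·(-2.75) + (3.25)·(3.25) + (-2.75)·(-2.75) + (2.25)·(2.25)) / 3 = 30.75/3 = 10.25
  Sample standard deviations s_i = √(s[i,i]):
  s(X_1) = √(3.5833) = 1.893
  s(X_2) = √(8.25) = 2.8723
  s(X_3) = √(10.25) = 3.2016

Step 3 — r_{ij} = s_{ij} / (s_i · s_j):
  r[X_1,X_1] = 1 (diagonal).
  r[X_1,X_2] = 5.25 / (1.893 · 2.8723) = 5.25 / 5.4371 = 0.9656
  r[X_1,X_3] = 4.5833 / (1.893 · 3.2016) = 4.5833 / 6.0605 = 0.7563
  r[X_2,X_2] = 1 (diagonal).
  r[X_2,X_3] = 8.25 / (2.8723 · 3.2016) = 8.25 / 9.1958 = 0.8971
  r[X_3,X_3] = 1 (diagonal).

R is symmetric with unit diagonal. Assembling:

R = [[1, 0.9656, 0.7563],
 [0.9656, 1, 0.8971],
 [0.7563, 0.8971, 1]]


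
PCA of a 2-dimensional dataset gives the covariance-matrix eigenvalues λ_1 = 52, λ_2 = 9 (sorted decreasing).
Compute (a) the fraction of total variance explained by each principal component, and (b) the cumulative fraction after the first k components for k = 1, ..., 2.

Step 1 — total variance = trace(Sigma) = Σ λ_i = 52 + 9 = 61.

Step 2 — fraction explained by component i = λ_i / Σ λ:
  PC1: 52/61 = 0.8525
  PC2: 9/61 = 0.1475

Step 3 — cumulative fraction after k components = (λ_1 + ... + λ_k) / Σ λ:
  k = 1: 52/61 = 0.8525
  k = 2: (52 + 9)/61 = 61/61 = 1

Summary (fraction, with percent):

explained: PC1 0.8525 (85.25%), PC2 0.1475 (14.75%);  cumulative: 0.8525, 1


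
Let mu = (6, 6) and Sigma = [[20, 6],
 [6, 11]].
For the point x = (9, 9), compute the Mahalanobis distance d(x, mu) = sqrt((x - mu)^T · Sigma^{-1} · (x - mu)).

Step 1 — centre the observation: (x - mu) = (3, 3).

Step 2 — invert Sigma. det(Sigma) = 20·11 - (6)² = 184.
  Sigma^{-1} = (1/det) · [[d, -b], [-b, a]] = [[0.0598, -0.0326],
 [-0.0326, 0.1087]].

Step 3 — form the quadratic (x - mu)^T · Sigma^{-1} · (x - mu):
  Sigma^{-1} · (x - mu) = (0.0815, 0.2283).
  (x - mu)^T · [Sigma^{-1} · (x - mu)] = (3)·(0.0815) + (3)·(0.2283) = 0.9293.

Step 4 — take square root: d = √(0.9293) ≈ 0.964.

d(x, mu) = √(0.9293) ≈ 0.964


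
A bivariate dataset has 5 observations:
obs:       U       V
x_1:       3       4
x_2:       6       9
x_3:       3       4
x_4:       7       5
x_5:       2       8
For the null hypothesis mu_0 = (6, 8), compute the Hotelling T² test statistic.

Step 1 — sample mean vector:
  mean(U) = (3 + 6 + 3 + 7 + 2) / 5 = 21/5 = 4.2
  mean(V) = (4 + 9 + 4 + 5 + 8) / 5 = 30/5 = 6
  x̄ = (4.2, 6),  deviation x̄ - mu_0 = (4.2, 6) - (6, 8) = (-1.8, -2).

Step 2 — sample covariance matrix, S[i,j] = (1/(n-1)) · Σ_k (x_{k,i} - mean_i) · (x_{k,j} - mean_j), divisor n-1 = 4:
  S[U,U] = ((-1.2)·(-1.2) + (1.8)·(1.8) + (-1.2)·(-1.2) + (2.8)·(2.8) + (-2.2)·(-2.2)) / 4 = 18.8/4 = 4.7
  S[U,V] = ((-1.2)·(-2) + (1.8)·(3) + (-1.2)·(-2) + (2.8)·(-1) + (-2.2)·(2)) / 4 = 3/4 = 0.75
  S[V,V] = ((-2)·(-2) + (3)·(3) + (-2)·(-2) + (-1)·(-1) + (2)·(2)) / 4 = 22/4 = 5.5
  S = [[4.7, 0.75],
 [0.75, 5.5]].

Step 3 — invert S. det(S) = 4.7·5.5 - (0.75)² = 25.2875.
  S^{-1} = (1/det) · [[d, -b], [-b, a]] = [[0.2175, -0.0297],
 [-0.0297, 0.1859]].

Step 4 — quadratic form (x̄ - mu_0)^T · S^{-1} · (x̄ - mu_0):
  S^{-1} · (x̄ - mu_0) = (-0.3322, -0.3183),
  (x̄ - mu_0)^T · [...] = (-1.8)·(-0.3322) + (-2)·(-0.3183) = 1.2346.

Step 5 — scale by n: T² = 5 · 1.2346 = 6.173.

T² ≈ 6.173


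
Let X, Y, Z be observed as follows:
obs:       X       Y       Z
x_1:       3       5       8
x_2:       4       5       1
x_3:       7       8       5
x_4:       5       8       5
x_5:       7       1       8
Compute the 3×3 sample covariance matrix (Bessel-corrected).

Step 1 — column means:
  mean(X) = (3 + 4 + 7 + 5 + 7) / 5 = 26/5 = 5.2
  mean(Y) = (5 + 5 + 8 + 8 + 1) / 5 = 27/5 = 5.4
  mean(Z) = (8 + 1 + 5 + 5 + 8) / 5 = 27/5 = 5.4

Step 2 — sample covariance S[i,j] = (1/(n-1)) · Σ_k (x_{k,i} - mean_i) · (x_{k,j} - mean_j), with n-1 = 4.
  S[X,X] = ((-2.2)·(-2.2) + (-1.2)·(-1.2) + (1.8)·(1.8) + (-0.2)·(-0.2) + (1.8)·(1.8)) / 4 = 12.8/4 = 3.2
  S[X,Y] = ((-2.2)·(-0.4) + (-1.2)·(-0.4) + (1.8)·(2.6) + (-0.2)·(2.6) + (1.8)·(-4.4)) / 4 = -2.4/4 = -0.6
  S[X,Z] = ((-2.2)·(2.6) + (-1.2)·(-4.4) + (1.8)·(-0.4) + (-0.2)·(-0.4) + (1.8)·(2.6)) / 4 = 3.6/4 = 0.9
  S[Y,Y] = ((-0.4)·(-0.4) + (-0.4)·(-0.4) + (2.6)·(2.6) + (2.6)·(2.6) + (-4.4)·(-4.4)) / 4 = 33.2/4 = 8.3
  S[Y,Z] = ((-0.4)·(2.6) + (-0.4)·(-4.4) + (2.6)·(-0.4) + (2.6)·(-0.4) + (-4.4)·(2.6)) / 4 = -12.8/4 = -3.2
  S[Z,Z] = ((2.6)·(2.6) + (-4.4)·(-4.4) + (-0.4)·(-0.4) + (-0.4)·(-0.4) + (2.6)·(2.6)) / 4 = 33.2/4 = 8.3

S is symmetric (S[j,i] = S[i,j]). Assembling:

S = [[3.2, -0.6, 0.9],
 [-0.6, 8.3, -3.2],
 [0.9, -3.2, 8.3]]


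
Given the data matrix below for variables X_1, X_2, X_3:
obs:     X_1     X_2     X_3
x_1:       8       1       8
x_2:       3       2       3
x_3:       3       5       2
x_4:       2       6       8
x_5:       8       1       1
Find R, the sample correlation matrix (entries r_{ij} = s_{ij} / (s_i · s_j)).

Step 1 — column means:
  mean(X_1) = (8 + 3 + 3 + 2 + 8) / 5 = 24/5 = 4.8
  mean(X_2) = (1 + 2 + 5 + 6 + 1) / 5 = 15/5 = 3
  mean(X_3) = (8 + 3 + 2 + 8 + 1) / 5 = 22/5 = 4.4

Step 2 — sample variances and covariances s[i,j] = (1/(n-1)) · Σ_k (x_{k,i} - mean_i) · (x_{k,j} - mean_j), with n-1 = 4:
  s[X_1,X_1] = ((3.2)·(3.2) + (-1.8)·(-1.8) + (-1.8)·(-1.8) + (-2.8)·(-2.8) + (3.2)·(3.2)) / 4 = 34.8/4 = 8.7
  s[X_1,X_2] = ((3.2)·(-2) + (-1.8)·(-1) + (-1.8)·(2) + (-2.8)·(3) + (3.2)·(-2)) / 4 = -23/4 = -5.75
  s[X_1,X_3] = ((3.2)·(3.6) + (-1.8)·(-1.4) + (-1.8)·(-2.4) + (-2.8)·(3.6) + (3.2)·(-3.4)) / 4 = -2.6/4 = -0.65
  s[X_2,X_2] = ((-2)·(-2) + (-1)·(-1) + (2)·(2) + (3)·(3) + (-2)·(-2)) / 4 = 22/4 = 5.5
  s[X_2,X_3] = ((-2)·(3.6) + (-1)·(-1.4) + (2)·(-2.4) + (3)·(3.6) + (-2)·(-3.4)) / 4 = 7/4 = 1.75
  s[X_3,X_3] = ((3.6)·(3.6) + (-1.4)·(-1.4) + (-2.4)·(-2.4) + (3.6)·(3.6) + (-3.4)·(-3.4)) / 4 = 45.2/4 = 11.3
  Sample standard deviations s_i = √(s[i,i]):
  s(X_1) = √(8.7) = 2.9496
  s(X_2) = √(5.5) = 2.3452
  s(X_3) = √(11.3) = 3.3615

Step 3 — r_{ij} = s_{ij} / (s_i · s_j):
  r[X_1,X_1] = 1 (diagonal).
  r[X_1,X_2] = -5.75 / (2.9496 · 2.3452) = -5.75 / 6.9174 = -0.8312
  r[X_1,X_3] = -0.65 / (2.9496 · 3.3615) = -0.65 / 9.9151 = -0.0656
  r[X_2,X_2] = 1 (diagonal).
  r[X_2,X_3] = 1.75 / (2.3452 · 3.3615) = 1.75 / 7.8835 = 0.222
  r[X_3,X_3] = 1 (diagonal).

R is symmetric with unit diagonal. Assembling:

R = [[1, -0.8312, -0.0656],
 [-0.8312, 1, 0.222],
 [-0.0656, 0.222, 1]]


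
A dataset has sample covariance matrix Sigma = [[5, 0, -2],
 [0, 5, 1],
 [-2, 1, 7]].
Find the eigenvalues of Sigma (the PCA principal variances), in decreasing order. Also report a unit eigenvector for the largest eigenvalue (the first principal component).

Step 1 — characteristic polynomial p(λ) = det(λI - Sigma) = λ³ - tr·λ² + c_1·λ - det, where tr = trace, c_1 = sum of the principal 2×2 minors, det = det(Sigma):
  tr = 5 + 5 + 7 = 17,
  c_1 = (5·5 - (0)²) + (5·7 - (-2)²) + (5·7 - (1)²) = 25 + 31 + 34 = 90,
  det = 5·(5·7 - (1)²) - (0)·((0)·7 - (1)·(-2)) + (-2)·((0)·(1) - 5·(-2)) = 5·(34) - (0)·(2) + (-2)·(10) = 150.
  So p(λ) = λ³ - 17λ² + 90λ - 150.
Step 2 — look for an integer root (rational root theorem: any rational root is an integer divisor of 150). Testing λ = 5:
  p(5) = 125 - 425 + 450 - 150 = 0  ✓
  Dividing out (λ - 5): p(λ) = (λ - 5)(λ² - 12λ + 30).
Step 3 — remaining eigenvalues from the quadratic λ² - 12λ + 30 = 0:
  Δ = 12² - 4·30 = 144 - 120 = 24,  λ = (12 ± √24)/2 = (12 ± 4.899)/2 ≈ 8.4495 or 3.5505.
  Sorted: λ_1 = 8.4495,  λ_2 = 5,  λ_3 = 3.5505  (check: sum = 17 = tr ✓).

Step 4 — unit eigenvector for λ_1 ≈ 8.4495: v spans the null space of (Sigma - λ_1 I), whose rows are
  r_1 = (-3.4495, 0, -2),  r_2 = (0, -3.4495, 1),  r_3 = (-2, 1, -1.4495).
  v is orthogonal to every row, so take v ∝ r_1 × r_2 = ((0)·(1) - (-2)·(-3.4495), (-2)·(0) - (-3.4495)·(1), (-3.4495)·(-3.4495) - (0)·(0)) ≈ (-6.899, 3.4495, 11.899).
  Rescale (multiply by -1 so the first nonzero entry is positive): u = (6.899, -3.4495, -11.899).
  ||u|| = √((6.899)² + (-3.4495)² + (-11.899)²) = √(201.0806) ≈ 14.1803,  v_1 = u/||u|| ≈ (0.4865, -0.2433, -0.8391) (||v_1|| = 1).

λ_1 = 8.4495,  λ_2 = 5,  λ_3 = 3.5505;  v_1 ≈ (0.4865, -0.2433, -0.8391)


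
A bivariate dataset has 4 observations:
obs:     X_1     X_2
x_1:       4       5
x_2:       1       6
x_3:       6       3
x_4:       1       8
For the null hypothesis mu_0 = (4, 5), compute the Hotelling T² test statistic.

Step 1 — sample mean vector:
  mean(X_1) = (4 + 1 + 6 + 1) / 4 = 12/4 = 3
  mean(X_2) = (5 + 6 + 3 + 8) / 4 = 22/4 = 5.5
  x̄ = (3, 5.5),  deviation x̄ - mu_0 = (3, 5.5) - (4, 5) = (-1, 0.5).

Step 2 — sample covariance matrix, S[i,j] = (1/(n-1)) · Σ_k (x_{k,i} - mean_i) · (x_{k,j} - mean_j), divisor n-1 = 3:
  S[X_1,X_1] = ((1)·(1) + (-2)·(-2) + (3)·(3) + (-2)·(-2)) / 3 = 18/3 = 6
  S[X_1,X_2] = ((1)·(-0.5) + (-2)·(0.5) + (3)·(-2.5) + (-2)·(2.5)) / 3 = -14/3 = -4.6667
  S[X_2,X_2] = ((-0.5)·(-0.5) + (0.5)·(0.5) + (-2.5)·(-2.5) + (2.5)·(2.5)) / 3 = 13/3 = 4.3333
  S = [[6, -4.6667],
 [-4.6667, 4.3333]].

Step 3 — invert S. det(S) = 6·4.3333 - (-4.6667)² = 4.2222.
  S^{-1} = (1/det) · [[d, -b], [-b, a]] = [[1.0263, 1.1053],
 [1.1053, 1.4211]].

Step 4 — quadratic form (x̄ - mu_0)^T · S^{-1} · (x̄ - mu_0):
  S^{-1} · (x̄ - mu_0) = (-0.4737, -0.3947),
  (x̄ - mu_0)^T · [...] = (-1)·(-0.4737) + (0.5)·(-0.3947) = 0.2763.

Step 5 — scale by n: T² = 4 · 0.2763 = 1.1053.

T² ≈ 1.1053


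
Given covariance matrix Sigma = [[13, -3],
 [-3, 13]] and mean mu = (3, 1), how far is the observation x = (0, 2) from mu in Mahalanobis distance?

Step 1 — centre the observation: (x - mu) = (-3, 1).

Step 2 — invert Sigma. det(Sigma) = 13·13 - (-3)² = 160.
  Sigma^{-1} = (1/det) · [[d, -b], [-b, a]] = [[0.0812, 0.0188],
 [0.0188, 0.0812]].

Step 3 — form the quadratic (x - mu)^T · Sigma^{-1} · (x - mu):
  Sigma^{-1} · (x - mu) = (-0.225, 0.025).
  (x - mu)^T · [Sigma^{-1} · (x - mu)] = (-3)·(-0.225) + (1)·(0.025) = 0.7.

Step 4 — take square root: d = √(0.7) ≈ 0.8367.

d(x, mu) = √(0.7) ≈ 0.8367


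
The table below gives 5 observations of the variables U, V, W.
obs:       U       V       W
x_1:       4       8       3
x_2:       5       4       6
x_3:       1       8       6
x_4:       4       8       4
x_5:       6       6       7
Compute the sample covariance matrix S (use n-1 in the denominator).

Step 1 — column means:
  mean(U) = (4 + 5 + 1 + 4 + 6) / 5 = 20/5 = 4
  mean(V) = (8 + 4 + 8 + 8 + 6) / 5 = 34/5 = 6.8
  mean(W) = (3 + 6 + 6 + 4 + 7) / 5 = 26/5 = 5.2

Step 2 — sample covariance S[i,j] = (1/(n-1)) · Σ_k (x_{k,i} - mean_i) · (x_{k,j} - mean_j), with n-1 = 4.
  S[U,U] = ((0)·(0) + (1)·(1) + (-3)·(-3) + (0)·(0) + (2)·(2)) / 4 = 14/4 = 3.5
  S[U,V] = ((0)·(1.2) + (1)·(-2.8) + (-3)·(1.2) + (0)·(1.2) + (2)·(-0.8)) / 4 = -8/4 = -2
  S[U,W] = ((0)·(-2.2) + (1)·(0.8) + (-3)·(0.8) + (0)·(-1.2) + (2)·(1.8)) / 4 = 2/4 = 0.5
  S[V,V] = ((1.2)·(1.2) + (-2.8)·(-2.8) + (1.2)·(1.2) + (1.2)·(1.2) + (-0.8)·(-0.8)) / 4 = 12.8/4 = 3.2
  S[V,W] = ((1.2)·(-2.2) + (-2.8)·(0.8) + (1.2)·(0.8) + (1.2)·(-1.2) + (-0.8)·(1.8)) / 4 = -6.8/4 = -1.7
  S[W,W] = ((-2.2)·(-2.2) + (0.8)·(0.8) + (0.8)·(0.8) + (-1.2)·(-1.2) + (1.8)·(1.8)) / 4 = 10.8/4 = 2.7

S is symmetric (S[j,i] = S[i,j]). Assembling:

S = [[3.5, -2, 0.5],
 [-2, 3.2, -1.7],
 [0.5, -1.7, 2.7]]


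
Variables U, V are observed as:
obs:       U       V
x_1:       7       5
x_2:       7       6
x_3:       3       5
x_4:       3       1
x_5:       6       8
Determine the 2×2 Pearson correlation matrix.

Step 1 — column means:
  mean(U) = (7 + 7 + 3 + 3 + 6) / 5 = 26/5 = 5.2
  mean(V) = (5 + 6 + 5 + 1 + 8) / 5 = 25/5 = 5

Step 2 — sample variances and covariances s[i,j] = (1/(n-1)) · Σ_k (x_{k,i} - mean_i) · (x_{k,j} - mean_j), with n-1 = 4:
  s[U,U] = ((1.8)·(1.8) + (1.8)·(1.8) + (-2.2)·(-2.2) + (-2.2)·(-2.2) + (0.8)·(0.8)) / 4 = 16.8/4 = 4.2
  s[U,V] = ((1.8)·(0) + (1.8)·(1) + (-2.2)·(0) + (-2.2)·(-4) + (0.8)·(3)) / 4 = 13/4 = 3.25
  s[V,V] = ((0)·(0) + (1)·(1) + (0)·(0) + (-4)·(-4) + (3)·(3)) / 4 = 26/4 = 6.5
  Sample standard deviations s_i = √(s[i,i]):
  s(U) = √(4.2) = 2.0494
  s(V) = √(6.5) = 2.5495

Step 3 — r_{ij} = s_{ij} / (s_i · s_j):
  r[U,U] = 1 (diagonal).
  r[U,V] = 3.25 / (2.0494 · 2.5495) = 3.25 / 5.2249 = 0.622
  r[V,V] = 1 (diagonal).

R is symmetric with unit diagonal. Assembling:

R = [[1, 0.622],
 [0.622, 1]]


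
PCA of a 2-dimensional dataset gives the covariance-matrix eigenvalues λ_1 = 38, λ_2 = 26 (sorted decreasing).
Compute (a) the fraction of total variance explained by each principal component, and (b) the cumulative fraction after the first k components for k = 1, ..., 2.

Step 1 — total variance = trace(Sigma) = Σ λ_i = 38 + 26 = 64.

Step 2 — fraction explained by component i = λ_i / Σ λ:
  PC1: 38/64 = 0.5938
  PC2: 26/64 = 0.4062

Step 3 — cumulative fraction after k components = (λ_1 + ... + λ_k) / Σ λ:
  k = 1: 38/64 = 0.5938
  k = 2: (38 + 26)/64 = 64/64 = 1

Summary (fraction, with percent):

explained: PC1 0.5938 (59.38%), PC2 0.4062 (40.62%);  cumulative: 0.5938, 1


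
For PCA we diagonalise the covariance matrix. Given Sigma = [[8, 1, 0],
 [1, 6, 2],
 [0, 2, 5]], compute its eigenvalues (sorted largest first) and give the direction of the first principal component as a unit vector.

Step 1 — characteristic polynomial p(λ) = det(λI - Sigma) = λ³ - tr·λ² + c_1·λ - det, where tr = trace, c_1 = sum of the principal 2×2 minors, det = det(Sigma):
  tr = 8 + 6 + 5 = 19,
  c_1 = (8·6 - (1)²) + (8·5 - (0)²) + (6·5 - (2)²) = 47 + 40 + 26 = 113,
  det = 8·(6·5 - (2)²) - (1)·((1)·5 - (2)·(0)) + (0)·((1)·(2) - 6·(0)) = 8·(26) - (1)·(5) + (0)·(2) = 203.
  So p(λ) = λ³ - 19λ² + 113λ - 203.
Step 2 — look for an integer root (rational root theorem: any rational root is an integer divisor of 203). Testing λ = 7:
  p(7) = 343 - 931 + 791 - 203 = 0  ✓
  Dividing out (λ - 7): p(λ) = (λ - 7)(λ² - 12λ + 29).
Step 3 — remaining eigenvalues from the quadratic λ² - 12λ + 29 = 0:
  Δ = 12² - 4·29 = 144 - 116 = 28,  λ = (12 ± √28)/2 = (12 ± 5.2915)/2 ≈ 8.6458 or 3.3542.
  Sorted: λ_1 = 8.6458,  λ_2 = 7,  λ_3 = 3.3542  (check: sum = 19 = tr ✓).

Step 4 — unit eigenvector for λ_1 ≈ 8.6458: v spans the null space of (Sigma - λ_1 I), whose rows are
  r_1 = (-0.6458, 1, 0),  r_2 = (1, -2.6458, 2),  r_3 = (0, 2, -3.6458).
  v is orthogonal to every row, so take v ∝ r_1 × r_2 = ((1)·(2) - (0)·(-2.6458), (0)·(1) - (-0.6458)·(2), (-0.6458)·(-2.6458) - (1)·(1)) ≈ (2, 1.2915, 0.7085).
  Let u = (2, 1.2915, 0.7085).
  ||u|| = √((2)² + (1.2915)² + (0.7085)²) = √(6.1699) ≈ 2.4839,  v_1 = u/||u|| ≈ (0.8052, 0.5199, 0.2852) (||v_1|| = 1).

λ_1 = 8.6458,  λ_2 = 7,  λ_3 = 3.3542;  v_1 ≈ (0.8052, 0.5199, 0.2852)


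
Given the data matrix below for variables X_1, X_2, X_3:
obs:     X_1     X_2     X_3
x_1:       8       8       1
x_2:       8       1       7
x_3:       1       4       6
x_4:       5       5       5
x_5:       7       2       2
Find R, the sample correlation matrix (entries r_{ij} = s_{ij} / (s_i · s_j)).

Step 1 — column means:
  mean(X_1) = (8 + 8 + 1 + 5 + 7) / 5 = 29/5 = 5.8
  mean(X_2) = (8 + 1 + 4 + 5 + 2) / 5 = 20/5 = 4
  mean(X_3) = (1 + 7 + 6 + 5 + 2) / 5 = 21/5 = 4.2

Step 2 — sample variances and covariances s[i,j] = (1/(n-1)) · Σ_k (x_{k,i} - mean_i) · (x_{k,j} - mean_j), with n-1 = 4:
  s[X_1,X_1] = ((2.2)·(2.2) + (2.2)·(2.2) + (-4.8)·(-4.8) + (-0.8)·(-0.8) + (1.2)·(1.2)) / 4 = 34.8/4 = 8.7
  s[X_1,X_2] = ((2.2)·(4) + (2.2)·(-3) + (-4.8)·(0) + (-0.8)·(1) + (1.2)·(-2)) / 4 = -1/4 = -0.25
  s[X_1,X_3] = ((2.2)·(-3.2) + (2.2)·(2.8) + (-4.8)·(1.8) + (-0.8)·(0.8) + (1.2)·(-2.2)) / 4 = -12.8/4 = -3.2
  s[X_2,X_2] = ((4)·(4) + (-3)·(-3) + (0)·(0) + (1)·(1) + (-2)·(-2)) / 4 = 30/4 = 7.5
  s[X_2,X_3] = ((4)·(-3.2) + (-3)·(2.8) + (0)·(1.8) + (1)·(0.8) + (-2)·(-2.2)) / 4 = -16/4 = -4
  s[X_3,X_3] = ((-3.2)·(-3.2) + (2.8)·(2.8) + (1.8)·(1.8) + (0.8)·(0.8) + (-2.2)·(-2.2)) / 4 = 26.8/4 = 6.7
  Sample standard deviations s_i = √(s[i,i]):
  s(X_1) = √(8.7) = 2.9496
  s(X_2) = √(7.5) = 2.7386
  s(X_3) = √(6.7) = 2.5884

Step 3 — r_{ij} = s_{ij} / (s_i · s_j):
  r[X_1,X_1] = 1 (diagonal).
  r[X_1,X_2] = -0.25 / (2.9496 · 2.7386) = -0.25 / 8.0777 = -0.0309
  r[X_1,X_3] = -3.2 / (2.9496 · 2.5884) = -3.2 / 7.6348 = -0.4191
  r[X_2,X_2] = 1 (diagonal).
  r[X_2,X_3] = -4 / (2.7386 · 2.5884) = -4 / 7.0887 = -0.5643
  r[X_3,X_3] = 1 (diagonal).

R is symmetric with unit diagonal. Assembling:

R = [[1, -0.0309, -0.4191],
 [-0.0309, 1, -0.5643],
 [-0.4191, -0.5643, 1]]


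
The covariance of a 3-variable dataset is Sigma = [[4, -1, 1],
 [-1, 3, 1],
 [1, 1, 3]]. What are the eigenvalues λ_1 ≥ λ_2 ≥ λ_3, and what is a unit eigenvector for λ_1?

Step 1 — characteristic polynomial p(λ) = det(λI - Sigma) = λ³ - tr·λ² + c_1·λ - det, where tr = trace, c_1 = sum of the principal 2×2 minors, det = det(Sigma):
  tr = 4 + 3 + 3 = 10,
  c_1 = (4·3 - (-1)²) + (4·3 - (1)²) + (3·3 - (1)²) = 11 + 11 + 8 = 30,
  det = 4·(3·3 - (1)²) - (-1)·((-1)·3 - (1)·(1)) + (1)·((-1)·(1) - 3·(1)) = 4·(8) - (-1)·(-4) + (1)·(-4) = 24.
  So p(λ) = λ³ - 10λ² + 30λ - 24.
Step 2 — look for an integer root (rational root theorem: any rational root is an integer divisor of 24). Testing λ = 4:
  p(4) = 64 - 160 + 120 - 24 = 0  ✓
  Dividing out (λ - 4): p(λ) = (λ - 4)(λ² - 6λ + 6).
Step 3 — remaining eigenvalues from the quadratic λ² - 6λ + 6 = 0:
  Δ = 6² - 4·6 = 36 - 24 = 12,  λ = (6 ± √12)/2 = (6 ± 3.4641)/2 ≈ 4.7321 or 1.2679.
  Sorted: λ_1 = 4.7321,  λ_2 = 4,  λ_3 = 1.2679  (check: sum = 10 = tr ✓).

Step 4 — unit eigenvector for λ_1 ≈ 4.7321: v spans the null space of (Sigma - λ_1 I), whose rows are
  r_1 = (-0.7321, -1, 1),  r_2 = (-1, -1.7321, 1),  r_3 = (1, 1, -1.7321).
  v is orthogonal to every row, so take v ∝ r_1 × r_2 = ((-1)·(1) - (1)·(-1.7321), (1)·(-1) - (-0.7321)·(1), (-0.7321)·(-1.7321) - (-1)·(-1)) ≈ (0.7321, -0.2679, 0.2679).
  Let u = (0.7321, -0.2679, 0.2679).
  ||u|| = √((0.7321)² + (-0.2679)² + (0.2679)²) = √(0.6795) ≈ 0.8243,  v_1 = u/||u|| ≈ (0.8881, -0.3251, 0.3251) (||v_1|| = 1).

λ_1 = 4.7321,  λ_2 = 4,  λ_3 = 1.2679;  v_1 ≈ (0.8881, -0.3251, 0.3251)


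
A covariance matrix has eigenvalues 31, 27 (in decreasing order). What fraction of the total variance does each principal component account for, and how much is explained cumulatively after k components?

Step 1 — total variance = trace(Sigma) = Σ λ_i = 31 + 27 = 58.

Step 2 — fraction explained by component i = λ_i / Σ λ:
  PC1: 31/58 = 0.5345
  PC2: 27/58 = 0.4655

Step 3 — cumulative fraction after k components = (λ_1 + ... + λ_k) / Σ λ:
  k = 1: 31/58 = 0.5345
  k = 2: (31 + 27)/58 = 58/58 = 1

Summary (fraction, with percent):

explained: PC1 0.5345 (53.45%), PC2 0.4655 (46.55%);  cumulative: 0.5345, 1


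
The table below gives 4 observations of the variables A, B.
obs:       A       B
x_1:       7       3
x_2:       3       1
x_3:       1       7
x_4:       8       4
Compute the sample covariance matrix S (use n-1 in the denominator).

Step 1 — column means:
  mean(A) = (7 + 3 + 1 + 8) / 4 = 19/4 = 4.75
  mean(B) = (3 + 1 + 7 + 4) / 4 = 15/4 = 3.75

Step 2 — sample covariance S[i,j] = (1/(n-1)) · Σ_k (x_{k,i} - mean_i) · (x_{k,j} - mean_j), with n-1 = 3.
  S[A,A] = ((2.25)·(2.25) + (-1.75)·(-1.75) + (-3.75)·(-3.75) + (3.25)·(3.25)) / 3 = 32.75/3 = 10.9167
  S[A,B] = ((2.25)·(-0.75) + (-1.75)·(-2.75) + (-3.75)·(3.25) + (3.25)·(0.25)) / 3 = -8.25/3 = -2.75
  S[B,B] = ((-0.75)·(-0.75) + (-2.75)·(-2.75) + (3.25)·(3.25) + (0.25)·(0.25)) / 3 = 18.75/3 = 6.25

S is symmetric (S[j,i] = S[i,j]). Assembling:

S = [[10.9167, -2.75],
 [-2.75, 6.25]]
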